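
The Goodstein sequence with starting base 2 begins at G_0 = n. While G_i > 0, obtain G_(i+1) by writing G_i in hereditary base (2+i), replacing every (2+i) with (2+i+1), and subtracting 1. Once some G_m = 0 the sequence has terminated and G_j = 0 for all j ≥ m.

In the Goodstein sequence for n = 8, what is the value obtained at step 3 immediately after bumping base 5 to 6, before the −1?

i=0: 8 = 2^(2 + 1) (b=2); 2→3: 3^(3 + 1) = 81; 81−1 = 80
i=1: 80 = 2·3^3 + 2·3^2 + 2·3 + 2 (b=3); 3→4: 2·4^4 + 2·4^2 + 2·4 + 2 = 554; 554−1 = 553
i=2: 553 = 2·4^4 + 2·4^2 + 2·4 + 1 (b=4); 4→5: 2·5^5 + 2·5^2 + 2·5 + 1 = 6311; 6311−1 = 6310

93396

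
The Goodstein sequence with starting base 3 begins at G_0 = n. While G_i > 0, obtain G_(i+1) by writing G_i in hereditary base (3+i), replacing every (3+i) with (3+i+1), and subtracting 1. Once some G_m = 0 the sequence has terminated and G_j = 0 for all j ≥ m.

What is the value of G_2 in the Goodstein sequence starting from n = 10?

24

10 —HB3→ 3^2 + 1 —bump→ 4^2 + 1 = 17 —(−1)→ 16
16 —HB4→ 4^2 —bump→ 5^2 = 25 —(−1)→ 24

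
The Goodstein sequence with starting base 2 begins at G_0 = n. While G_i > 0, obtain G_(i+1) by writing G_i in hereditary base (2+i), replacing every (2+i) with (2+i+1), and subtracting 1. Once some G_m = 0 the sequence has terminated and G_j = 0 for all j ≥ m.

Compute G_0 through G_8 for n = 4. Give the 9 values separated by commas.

base 2: 4 = 2^2; at 3: 3^3 = 27; next = 26
base 3: 26 = 2·3^2 + 2·3 + 2; at 4: 2·4^2 + 2·4 + 2 = 42; next = 41
base 4: 41 = 2·4^2 + 2·4 + 1; at 5: 2·5^2 + 2·5 + 1 = 61; next = 60
base 5: 60 = 2·5^2 + 2·5; at 6: 2·6^2 + 2·6 = 84; next = 83
base 6: 83 = 2·6^2 + 6 + 5; at 7: 2·7^2 + 7 + 5 = 110; next = 109
base 7: 109 = 2·7^2 + 7 + 4; at 8: 2·8^2 + 8 + 4 = 140; next = 139
base 8: 139 = 2·8^2 + 8 + 3; at 9: 2·9^2 + 9 + 3 = 174; next = 173
base 9: 173 = 2·9^2 + 9 + 2; at 10: 2·10^2 + 10 + 2 = 212; next = 211

4, 26, 41, 60, 83, 109, 139, 173, 211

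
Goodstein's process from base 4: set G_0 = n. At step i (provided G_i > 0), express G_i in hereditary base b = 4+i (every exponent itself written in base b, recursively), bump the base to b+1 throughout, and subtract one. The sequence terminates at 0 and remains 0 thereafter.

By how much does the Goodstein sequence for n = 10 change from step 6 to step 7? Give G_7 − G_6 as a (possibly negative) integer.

G_0=10  [base 4] 2·4 + 2  →[4↦5]→  2·5 + 2 = 12  −1 ⇒ G_1=11
G_1=11  [base 5] 2·5 + 1  →[5↦6]→  2·6 + 1 = 13  −1 ⇒ G_2=12
G_2=12  [base 6] 2·6  →[6↦7]→  2·7 = 14  −1 ⇒ G_3=13
G_3=13  [base 7] 7 + 6  →[7↦8]→  8 + 6 = 14  −1 ⇒ G_4=13
G_4=13  [base 8] 8 + 5  →[8↦9]→  9 + 5 = 14  −1 ⇒ G_5=13
G_5=13  [base 9] 9 + 4  →[9↦10]→  10 + 4 = 14  −1 ⇒ G_6=13
G_6=13  [base 10] 10 + 3  →[10↦11]→  11 + 3 = 14  −1 ⇒ G_7=13

0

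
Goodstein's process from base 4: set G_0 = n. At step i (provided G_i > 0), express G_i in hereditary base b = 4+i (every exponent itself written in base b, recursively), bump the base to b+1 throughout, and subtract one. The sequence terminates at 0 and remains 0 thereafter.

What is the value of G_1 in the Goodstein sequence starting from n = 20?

29

20 —HB4→ 4^2 + 4 —bump→ 5^2 + 5 = 30 —(−1)→ 29
29 —HB5→ 5^2 + 4 —bump→ 6^2 + 4 = 40 —(−1)→ 39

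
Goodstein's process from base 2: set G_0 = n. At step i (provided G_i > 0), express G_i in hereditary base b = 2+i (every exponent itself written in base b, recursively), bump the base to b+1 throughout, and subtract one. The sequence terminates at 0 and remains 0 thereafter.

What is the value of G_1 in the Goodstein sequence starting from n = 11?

84

G_0=11  [base 2] 2^(2 + 1) + 2 + 1  →[2↦3]→  3^(3 + 1) + 3 + 1 = 85  −1 ⇒ G_1=84
G_1=84  [base 3] 3^(3 + 1) + 3  →[3↦4]→  4^(4 + 1) + 4 = 1028  −1 ⇒ G_2=1027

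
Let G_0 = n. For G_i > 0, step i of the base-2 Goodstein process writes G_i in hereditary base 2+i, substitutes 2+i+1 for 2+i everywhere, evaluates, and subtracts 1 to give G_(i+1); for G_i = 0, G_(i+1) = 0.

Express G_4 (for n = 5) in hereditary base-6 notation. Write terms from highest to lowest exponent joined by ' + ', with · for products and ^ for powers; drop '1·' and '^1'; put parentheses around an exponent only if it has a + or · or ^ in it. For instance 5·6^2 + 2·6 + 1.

G_0 = 5. HB_2(5) = 2^2 + 1. Bump = 28. G_1 = 27.
G_1 = 27. HB_3(27) = 3^3. Bump = 256. G_2 = 255.
G_2 = 255. HB_4(255) = 3·4^3 + 3·4^2 + 3·4 + 3. Bump = 468. G_3 = 467.
G_3 = 467. HB_5(467) = 3·5^3 + 3·5^2 + 3·5 + 2. Bump = 776. G_4 = 775.

3·6^3 + 3·6^2 + 3·6 + 1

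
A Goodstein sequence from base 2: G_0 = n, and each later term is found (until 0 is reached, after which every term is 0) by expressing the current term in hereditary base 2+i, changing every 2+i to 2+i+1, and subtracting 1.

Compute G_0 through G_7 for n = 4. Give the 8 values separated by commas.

[0] 4 ≡ 2^2 (base 2). Lift 3: 27. −1: 26.
[1] 26 ≡ 2·3^2 + 2·3 + 2 (base 3). Lift 4: 42. −1: 41.
[2] 41 ≡ 2·4^2 + 2·4 + 1 (base 4). Lift 5: 61. −1: 60.
[3] 60 ≡ 2·5^2 + 2·5 (base 5). Lift 6: 84. −1: 83.
[4] 83 ≡ 2·6^2 + 6 + 5 (base 6). Lift 7: 110. −1: 109.
[5] 109 ≡ 2·7^2 + 7 + 4 (base 7). Lift 8: 140. −1: 139.
[6] 139 ≡ 2·8^2 + 8 + 3 (base 8). Lift 9: 174. −1: 173.

4, 26, 41, 60, 83, 109, 139, 173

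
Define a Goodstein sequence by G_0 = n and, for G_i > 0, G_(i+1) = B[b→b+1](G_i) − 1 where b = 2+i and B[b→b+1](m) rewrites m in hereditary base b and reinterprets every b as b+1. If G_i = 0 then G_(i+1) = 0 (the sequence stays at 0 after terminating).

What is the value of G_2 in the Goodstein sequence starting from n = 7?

259

[0] 7 ≡ 2^2 + 2 + 1 (base 2). Lift 3: 31. −1: 30.
[1] 30 ≡ 3^3 + 3 (base 3). Lift 4: 260. −1: 259.
[2] 259 ≡ 4^4 + 3 (base 4). Lift 5: 3128. −1: 3127.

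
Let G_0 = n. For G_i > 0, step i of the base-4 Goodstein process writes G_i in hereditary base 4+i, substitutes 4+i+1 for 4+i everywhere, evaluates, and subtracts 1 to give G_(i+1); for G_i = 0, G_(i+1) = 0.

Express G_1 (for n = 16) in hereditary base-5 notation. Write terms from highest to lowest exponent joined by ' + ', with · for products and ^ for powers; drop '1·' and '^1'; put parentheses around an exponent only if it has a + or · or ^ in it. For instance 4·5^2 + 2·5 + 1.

4·5 + 4

step 0: 16 = 4^2; sub 5 for 4: 5^2; = 25; G_1 = 25−1 = 24
step 1: 24 = 4·5 + 4; sub 6 for 5: 4·6 + 4; = 28; G_2 = 28−1 = 27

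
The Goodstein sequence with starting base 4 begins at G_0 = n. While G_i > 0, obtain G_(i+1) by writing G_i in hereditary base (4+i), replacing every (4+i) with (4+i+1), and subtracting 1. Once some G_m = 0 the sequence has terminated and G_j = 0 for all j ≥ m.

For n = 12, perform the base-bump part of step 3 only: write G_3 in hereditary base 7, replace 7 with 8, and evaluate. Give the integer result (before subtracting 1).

18

[0] 12 ≡ 3·4 (base 4). Lift 5: 15. −1: 14.
[1] 14 ≡ 2·5 + 4 (base 5). Lift 6: 16. −1: 15.
[2] 15 ≡ 2·6 + 3 (base 6). Lift 7: 17. −1: 16.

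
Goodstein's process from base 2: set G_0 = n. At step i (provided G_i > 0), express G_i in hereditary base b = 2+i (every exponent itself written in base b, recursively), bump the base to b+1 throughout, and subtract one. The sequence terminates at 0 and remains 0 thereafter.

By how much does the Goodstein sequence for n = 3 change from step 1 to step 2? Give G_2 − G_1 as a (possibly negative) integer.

3 —HB2→ 2 + 1 —bump→ 3 + 1 = 4 —(−1)→ 3
3 —HB3→ 3 —bump→ 4 = 4 —(−1)→ 3

0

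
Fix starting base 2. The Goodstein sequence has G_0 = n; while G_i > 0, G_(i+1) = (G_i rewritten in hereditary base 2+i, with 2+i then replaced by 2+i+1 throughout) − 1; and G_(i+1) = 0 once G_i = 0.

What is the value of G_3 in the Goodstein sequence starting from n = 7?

step 0: 7 = 2^2 + 2 + 1; sub 3 for 2: 3^3 + 3 + 1; = 31; G_1 = 31−1 = 30
step 1: 30 = 3^3 + 3; sub 4 for 3: 4^4 + 4; = 260; G_2 = 260−1 = 259
step 2: 259 = 4^4 + 3; sub 5 for 4: 5^5 + 3; = 3128; G_3 = 3128−1 = 3127
step 3: 3127 = 5^5 + 2; sub 6 for 5: 6^6 + 2; = 46658; G_4 = 46658−1 = 46657

3127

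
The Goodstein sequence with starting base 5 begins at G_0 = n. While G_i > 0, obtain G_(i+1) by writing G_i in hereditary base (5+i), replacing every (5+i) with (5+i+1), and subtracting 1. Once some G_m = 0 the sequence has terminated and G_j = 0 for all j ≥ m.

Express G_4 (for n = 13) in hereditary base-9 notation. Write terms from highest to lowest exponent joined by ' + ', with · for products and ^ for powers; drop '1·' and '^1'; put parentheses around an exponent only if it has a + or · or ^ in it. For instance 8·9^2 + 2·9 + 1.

9 + 8

13 —HB5→ 2·5 + 3 —bump→ 2·6 + 3 = 15 —(−1)→ 14
14 —HB6→ 2·6 + 2 —bump→ 2·7 + 2 = 16 —(−1)→ 15
15 —HB7→ 2·7 + 1 —bump→ 2·8 + 1 = 17 —(−1)→ 16
16 —HB8→ 2·8 —bump→ 2·9 = 18 —(−1)→ 17
17 —HB9→ 9 + 8 —bump→ 10 + 8 = 18 —(−1)→ 17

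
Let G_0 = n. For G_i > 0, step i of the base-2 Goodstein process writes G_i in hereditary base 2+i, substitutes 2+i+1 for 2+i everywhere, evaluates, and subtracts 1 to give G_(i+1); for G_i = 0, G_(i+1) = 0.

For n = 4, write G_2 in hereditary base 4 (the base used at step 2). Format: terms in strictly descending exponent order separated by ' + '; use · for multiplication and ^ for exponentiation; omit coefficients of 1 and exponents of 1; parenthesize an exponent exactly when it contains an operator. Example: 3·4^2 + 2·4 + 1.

2·4^2 + 2·4 + 1

G_0=4  [base 2] 2^2  →[2↦3]→  3^3 = 27  −1 ⇒ G_1=26
G_1=26  [base 3] 2·3^2 + 2·3 + 2  →[3↦4]→  2·4^2 + 2·4 + 2 = 42  −1 ⇒ G_2=41
G_2=41  [base 4] 2·4^2 + 2·4 + 1  →[4↦5]→  2·5^2 + 2·5 + 1 = 61  −1 ⇒ G_3=60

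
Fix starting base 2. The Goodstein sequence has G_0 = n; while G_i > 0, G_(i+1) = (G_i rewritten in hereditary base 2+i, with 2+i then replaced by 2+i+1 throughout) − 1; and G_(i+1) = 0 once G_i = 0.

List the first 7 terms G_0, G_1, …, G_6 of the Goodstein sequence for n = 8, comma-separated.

step 0: 8 = 2^(2 + 1); sub 3 for 2: 3^(3 + 1); = 81; G_1 = 81−1 = 80
step 1: 80 = 2·3^3 + 2·3^2 + 2·3 + 2; sub 4 for 3: 2·4^4 + 2·4^2 + 2·4 + 2; = 554; G_2 = 554−1 = 553
step 2: 553 = 2·4^4 + 2·4^2 + 2·4 + 1; sub 5 for 4: 2·5^5 + 2·5^2 + 2·5 + 1; = 6311; G_3 = 6311−1 = 6310
step 3: 6310 = 2·5^5 + 2·5^2 + 2·5; sub 6 for 5: 2·6^6 + 2·6^2 + 2·6; = 93396; G_4 = 93396−1 = 93395
step 4: 93395 = 2·6^6 + 2·6^2 + 6 + 5; sub 7 for 6: 2·7^7 + 2·7^2 + 7 + 5; = 1647196; G_5 = 1647196−1 = 1647195
step 5: 1647195 = 2·7^7 + 2·7^2 + 7 + 4; sub 8 for 7: 2·8^8 + 2·8^2 + 8 + 4; = 33554572; G_6 = 33554572−1 = 33554571

8, 80, 553, 6310, 93395, 1647195, 33554571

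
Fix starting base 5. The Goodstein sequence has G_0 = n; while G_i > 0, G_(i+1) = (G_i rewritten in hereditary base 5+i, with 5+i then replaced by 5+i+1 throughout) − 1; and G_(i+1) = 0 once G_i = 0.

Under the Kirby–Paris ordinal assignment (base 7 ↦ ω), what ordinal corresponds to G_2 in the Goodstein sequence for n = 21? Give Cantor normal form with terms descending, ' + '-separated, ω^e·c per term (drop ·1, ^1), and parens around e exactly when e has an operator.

i=0: 21 = 4·5 + 1 (b=5); 5→6: 4·6 + 1 = 25; 25−1 = 24
i=1: 24 = 4·6 (b=6); 6→7: 4·7 = 28; 28−1 = 27
i=2: 27 = 3·7 + 6 (b=7); 7→8: 3·8 + 6 = 30; 30−1 = 29

ω·3 + 6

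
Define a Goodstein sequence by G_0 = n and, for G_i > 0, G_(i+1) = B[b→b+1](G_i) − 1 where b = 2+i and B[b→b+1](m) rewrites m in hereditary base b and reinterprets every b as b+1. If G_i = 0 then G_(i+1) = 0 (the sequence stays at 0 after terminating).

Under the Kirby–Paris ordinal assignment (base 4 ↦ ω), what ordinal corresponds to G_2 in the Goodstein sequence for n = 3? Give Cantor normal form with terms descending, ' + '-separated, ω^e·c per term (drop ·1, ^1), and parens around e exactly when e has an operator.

3

step 0: 3 = 2 + 1; sub 3 for 2: 3 + 1; = 4; G_1 = 4−1 = 3
step 1: 3 = 3; sub 4 for 3: 4; = 4; G_2 = 4−1 = 3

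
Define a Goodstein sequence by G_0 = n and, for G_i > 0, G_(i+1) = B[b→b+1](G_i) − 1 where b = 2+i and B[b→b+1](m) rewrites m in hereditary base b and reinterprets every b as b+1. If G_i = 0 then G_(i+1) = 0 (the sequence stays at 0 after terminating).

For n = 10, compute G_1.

83

i=0: 10 = 2^(2 + 1) + 2 (b=2); 2→3: 3^(3 + 1) + 3 = 84; 84−1 = 83
i=1: 83 = 3^(3 + 1) + 2 (b=3); 3→4: 4^(4 + 1) + 2 = 1026; 1026−1 = 1025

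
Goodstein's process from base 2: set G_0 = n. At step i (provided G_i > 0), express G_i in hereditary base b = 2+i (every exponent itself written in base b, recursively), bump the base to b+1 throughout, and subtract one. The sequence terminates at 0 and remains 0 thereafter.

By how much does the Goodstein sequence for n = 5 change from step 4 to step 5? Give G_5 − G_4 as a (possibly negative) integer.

422

G_0 = 5. HB_2(5) = 2^2 + 1. Bump = 28. G_1 = 27.
G_1 = 27. HB_3(27) = 3^3. Bump = 256. G_2 = 255.
G_2 = 255. HB_4(255) = 3·4^3 + 3·4^2 + 3·4 + 3. Bump = 468. G_3 = 467.
G_3 = 467. HB_5(467) = 3·5^3 + 3·5^2 + 3·5 + 2. Bump = 776. G_4 = 775.
G_4 = 775. HB_6(775) = 3·6^3 + 3·6^2 + 3·6 + 1. Bump = 1198. G_5 = 1197.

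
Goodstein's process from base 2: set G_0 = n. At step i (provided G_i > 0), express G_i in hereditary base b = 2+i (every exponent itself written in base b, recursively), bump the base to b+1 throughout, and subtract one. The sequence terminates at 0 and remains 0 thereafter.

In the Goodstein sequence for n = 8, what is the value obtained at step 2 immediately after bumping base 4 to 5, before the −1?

step 0: 8 = 2^(2 + 1); sub 3 for 2: 3^(3 + 1); = 81; G_1 = 81−1 = 80
step 1: 80 = 2·3^3 + 2·3^2 + 2·3 + 2; sub 4 for 3: 2·4^4 + 2·4^2 + 2·4 + 2; = 554; G_2 = 554−1 = 553

6311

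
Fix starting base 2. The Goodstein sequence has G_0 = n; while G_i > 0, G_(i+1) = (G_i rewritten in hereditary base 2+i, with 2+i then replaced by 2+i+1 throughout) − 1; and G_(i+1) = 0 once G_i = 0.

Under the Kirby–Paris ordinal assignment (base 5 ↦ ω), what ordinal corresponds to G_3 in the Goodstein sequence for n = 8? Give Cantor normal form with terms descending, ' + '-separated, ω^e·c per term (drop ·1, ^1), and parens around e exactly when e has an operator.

base 2: 8 = 2^(2 + 1); at 3: 3^(3 + 1) = 81; next = 80
base 3: 80 = 2·3^3 + 2·3^2 + 2·3 + 2; at 4: 2·4^4 + 2·4^2 + 2·4 + 2 = 554; next = 553
base 4: 553 = 2·4^4 + 2·4^2 + 2·4 + 1; at 5: 2·5^5 + 2·5^2 + 2·5 + 1 = 6311; next = 6310
base 5: 6310 = 2·5^5 + 2·5^2 + 2·5; at 6: 2·6^6 + 2·6^2 + 2·6 = 93396; next = 93395

ω^ω·2 + ω^2·2 + ω·2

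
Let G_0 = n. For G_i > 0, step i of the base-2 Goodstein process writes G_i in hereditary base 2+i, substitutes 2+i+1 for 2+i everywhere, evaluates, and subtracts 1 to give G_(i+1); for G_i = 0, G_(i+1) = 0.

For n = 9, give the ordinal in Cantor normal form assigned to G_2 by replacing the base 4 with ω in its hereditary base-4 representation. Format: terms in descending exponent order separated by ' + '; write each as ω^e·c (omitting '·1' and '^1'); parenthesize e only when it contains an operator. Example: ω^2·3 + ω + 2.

ω^ω·3 + ω^3·3 + ω^2·3 + ω·3 + 3

G_0 = 9. HB_2(9) = 2^(2 + 1) + 1. Bump = 82. G_1 = 81.
G_1 = 81. HB_3(81) = 3^(3 + 1). Bump = 1024. G_2 = 1023.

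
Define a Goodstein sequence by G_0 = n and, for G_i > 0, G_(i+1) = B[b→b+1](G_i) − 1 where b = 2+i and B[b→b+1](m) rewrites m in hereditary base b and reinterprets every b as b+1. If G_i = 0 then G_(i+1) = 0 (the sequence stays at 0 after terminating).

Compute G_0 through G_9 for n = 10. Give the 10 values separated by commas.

10, 83, 1025, 15625, 279935, 4215754, 84073323, 1937434592, 50000555551, 1426559238830

step 0: 10 = 2^(2 + 1) + 2; sub 3 for 2: 3^(3 + 1) + 3; = 84; G_1 = 84−1 = 83
step 1: 83 = 3^(3 + 1) + 2; sub 4 for 3: 4^(4 + 1) + 2; = 1026; G_2 = 1026−1 = 1025
step 2: 1025 = 4^(4 + 1) + 1; sub 5 for 4: 5^(5 + 1) + 1; = 15626; G_3 = 15626−1 = 15625
step 3: 15625 = 5^(5 + 1); sub 6 for 5: 6^(6 + 1); = 279936; G_4 = 279936−1 = 279935
step 4: 279935 = 5·6^6 + 5·6^5 + 5·6^4 + 5·6^3 + 5·6^2 + 5·6 + 5; sub 7 for 6: 5·7^7 + 5·7^5 + 5·7^4 + 5·7^3 + 5·7^2 + 5·7 + 5; = 4215755; G_5 = 4215755−1 = 4215754
step 5: 4215754 = 5·7^7 + 5·7^5 + 5·7^4 + 5·7^3 + 5·7^2 + 5·7 + 4; sub 8 for 7: 5·8^8 + 5·8^5 + 5·8^4 + 5·8^3 + 5·8^2 + 5·8 + 4; = 84073324; G_6 = 84073324−1 = 84073323
step 6: 84073323 = 5·8^8 + 5·8^5 + 5·8^4 + 5·8^3 + 5·8^2 + 5·8 + 3; sub 9 for 8: 5·9^9 + 5·9^5 + 5·9^4 + 5·9^3 + 5·9^2 + 5·9 + 3; = 1937434593; G_7 = 1937434593−1 = 1937434592
step 7: 1937434592 = 5·9^9 + 5·9^5 + 5·9^4 + 5·9^3 + 5·9^2 + 5·9 + 2; sub 10 for 9: 5·10^10 + 5·10^5 + 5·10^4 + 5·10^3 + 5·10^2 + 5·10 + 2; = 50000555552; G_8 = 50000555552−1 = 50000555551
step 8: 50000555551 = 5·10^10 + 5·10^5 + 5·10^4 + 5·10^3 + 5·10^2 + 5·10 + 1; sub 11 for 10: 5·11^11 + 5·11^5 + 5·11^4 + 5·11^3 + 5·11^2 + 5·11 + 1; = 1426559238831; G_9 = 1426559238831−1 = 1426559238830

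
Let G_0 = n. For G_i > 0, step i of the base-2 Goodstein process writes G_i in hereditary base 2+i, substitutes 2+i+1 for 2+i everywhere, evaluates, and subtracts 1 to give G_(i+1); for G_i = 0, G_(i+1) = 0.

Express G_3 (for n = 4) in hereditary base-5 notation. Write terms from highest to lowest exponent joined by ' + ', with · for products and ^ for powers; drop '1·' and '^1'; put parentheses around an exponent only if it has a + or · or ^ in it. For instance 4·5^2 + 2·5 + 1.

2·5^2 + 2·5

step 0: 4 = 2^2; sub 3 for 2: 3^3; = 27; G_1 = 27−1 = 26
step 1: 26 = 2·3^2 + 2·3 + 2; sub 4 for 3: 2·4^2 + 2·4 + 2; = 42; G_2 = 42−1 = 41
step 2: 41 = 2·4^2 + 2·4 + 1; sub 5 for 4: 2·5^2 + 2·5 + 1; = 61; G_3 = 61−1 = 60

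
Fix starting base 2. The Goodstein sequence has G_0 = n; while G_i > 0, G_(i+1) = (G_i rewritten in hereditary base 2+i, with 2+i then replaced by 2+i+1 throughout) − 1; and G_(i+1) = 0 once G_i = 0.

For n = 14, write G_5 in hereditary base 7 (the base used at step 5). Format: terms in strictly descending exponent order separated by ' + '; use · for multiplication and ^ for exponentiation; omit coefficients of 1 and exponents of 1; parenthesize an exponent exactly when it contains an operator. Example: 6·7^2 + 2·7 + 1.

7^(7 + 1) + 5·7^5 + 5·7^4 + 5·7^3 + 5·7^2 + 5·7 + 4

(0) 14|_2 = 2^(2 + 1) + 2^2 + 2 ↦ 3^(3 + 1) + 3^3 + 3|_3 = 111 ⇒ 110
(1) 110|_3 = 3^(3 + 1) + 3^3 + 2 ↦ 4^(4 + 1) + 4^4 + 2|_4 = 1282 ⇒ 1281
(2) 1281|_4 = 4^(4 + 1) + 4^4 + 1 ↦ 5^(5 + 1) + 5^5 + 1|_5 = 18751 ⇒ 18750
(3) 18750|_5 = 5^(5 + 1) + 5^5 ↦ 6^(6 + 1) + 6^6|_6 = 326592 ⇒ 326591
(4) 326591|_6 = 6^(6 + 1) + 5·6^5 + 5·6^4 + 5·6^3 + 5·6^2 + 5·6 + 5 ↦ 7^(7 + 1) + 5·7^5 + 5·7^4 + 5·7^3 + 5·7^2 + 5·7 + 5|_7 = 5862841 ⇒ 5862840
(5) 5862840|_7 = 7^(7 + 1) + 5·7^5 + 5·7^4 + 5·7^3 + 5·7^2 + 5·7 + 4 ↦ 8^(8 + 1) + 5·8^5 + 5·8^4 + 5·8^3 + 5·8^2 + 5·8 + 4|_8 = 134404972 ⇒ 134404971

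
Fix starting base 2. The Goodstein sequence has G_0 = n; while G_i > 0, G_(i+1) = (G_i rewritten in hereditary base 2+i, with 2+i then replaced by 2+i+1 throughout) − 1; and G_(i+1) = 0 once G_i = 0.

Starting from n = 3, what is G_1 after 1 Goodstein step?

G_0 = 3. HB_2(3) = 2 + 1. Bump = 4. G_1 = 3.
G_1 = 3. HB_3(3) = 3. Bump = 4. G_2 = 3.

3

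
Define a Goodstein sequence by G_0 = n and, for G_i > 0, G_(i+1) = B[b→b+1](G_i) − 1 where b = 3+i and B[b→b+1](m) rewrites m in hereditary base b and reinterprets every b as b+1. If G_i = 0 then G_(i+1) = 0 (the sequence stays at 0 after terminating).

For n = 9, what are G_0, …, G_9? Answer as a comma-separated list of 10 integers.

9, 15, 17, 19, 21, 23, 24, 25, 26, 27

G_0 = 9. HB_3(9) = 3^2. Bump = 16. G_1 = 15.
G_1 = 15. HB_4(15) = 3·4 + 3. Bump = 18. G_2 = 17.
G_2 = 17. HB_5(17) = 3·5 + 2. Bump = 20. G_3 = 19.
G_3 = 19. HB_6(19) = 3·6 + 1. Bump = 22. G_4 = 21.
G_4 = 21. HB_7(21) = 3·7. Bump = 24. G_5 = 23.
G_5 = 23. HB_8(23) = 2·8 + 7. Bump = 25. G_6 = 24.
G_6 = 24. HB_9(24) = 2·9 + 6. Bump = 26. G_7 = 25.
G_7 = 25. HB_10(25) = 2·10 + 5. Bump = 27. G_8 = 26.
G_8 = 26. HB_11(26) = 2·11 + 4. Bump = 28. G_9 = 27.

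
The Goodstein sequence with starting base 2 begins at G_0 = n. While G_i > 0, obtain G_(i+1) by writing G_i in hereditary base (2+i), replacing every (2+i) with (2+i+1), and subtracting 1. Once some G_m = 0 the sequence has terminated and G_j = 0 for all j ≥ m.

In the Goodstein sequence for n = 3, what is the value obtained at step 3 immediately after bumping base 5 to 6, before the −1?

G_0 = 3. HB_2(3) = 2 + 1. Bump = 4. G_1 = 3.
G_1 = 3. HB_3(3) = 3. Bump = 4. G_2 = 3.
G_2 = 3. HB_4(3) = 3. Bump = 3. G_3 = 2.
G_3 = 2. HB_5(2) = 2. Bump = 2. G_4 = 1.

2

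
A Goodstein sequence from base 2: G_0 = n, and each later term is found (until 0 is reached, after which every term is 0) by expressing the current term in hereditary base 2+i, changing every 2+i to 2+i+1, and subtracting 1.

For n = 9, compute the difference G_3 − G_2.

8819

step 0: 9 = 2^(2 + 1) + 1; sub 3 for 2: 3^(3 + 1) + 1; = 82; G_1 = 82−1 = 81
step 1: 81 = 3^(3 + 1); sub 4 for 3: 4^(4 + 1); = 1024; G_2 = 1024−1 = 1023
step 2: 1023 = 3·4^4 + 3·4^3 + 3·4^2 + 3·4 + 3; sub 5 for 4: 3·5^5 + 3·5^3 + 3·5^2 + 3·5 + 3; = 9843; G_3 = 9843−1 = 9842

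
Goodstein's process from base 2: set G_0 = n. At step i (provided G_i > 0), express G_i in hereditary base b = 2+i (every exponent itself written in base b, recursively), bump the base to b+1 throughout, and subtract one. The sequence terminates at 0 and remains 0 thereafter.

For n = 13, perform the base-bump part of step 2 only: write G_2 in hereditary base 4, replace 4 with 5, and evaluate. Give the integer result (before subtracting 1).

base 2: 13 = 2^(2 + 1) + 2^2 + 1; at 3: 3^(3 + 1) + 3^3 + 1 = 109; next = 108
base 3: 108 = 3^(3 + 1) + 3^3; at 4: 4^(4 + 1) + 4^4 = 1280; next = 1279
base 4: 1279 = 4^(4 + 1) + 3·4^3 + 3·4^2 + 3·4 + 3; at 5: 5^(5 + 1) + 3·5^3 + 3·5^2 + 3·5 + 3 = 16093; next = 16092

16093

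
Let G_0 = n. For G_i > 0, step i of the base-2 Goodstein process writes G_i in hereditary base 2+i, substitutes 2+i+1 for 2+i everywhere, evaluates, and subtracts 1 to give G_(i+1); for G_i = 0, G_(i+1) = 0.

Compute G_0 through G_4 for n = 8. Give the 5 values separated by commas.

G_0=8  [base 2] 2^(2 + 1)  →[2↦3]→  3^(3 + 1) = 81  −1 ⇒ G_1=80
G_1=80  [base 3] 2·3^3 + 2·3^2 + 2·3 + 2  →[3↦4]→  2·4^4 + 2·4^2 + 2·4 + 2 = 554  −1 ⇒ G_2=553
G_2=553  [base 4] 2·4^4 + 2·4^2 + 2·4 + 1  →[4↦5]→  2·5^5 + 2·5^2 + 2·5 + 1 = 6311  −1 ⇒ G_3=6310
G_3=6310  [base 5] 2·5^5 + 2·5^2 + 2·5  →[5↦6]→  2·6^6 + 2·6^2 + 2·6 = 93396  −1 ⇒ G_4=93395

8, 80, 553, 6310, 93395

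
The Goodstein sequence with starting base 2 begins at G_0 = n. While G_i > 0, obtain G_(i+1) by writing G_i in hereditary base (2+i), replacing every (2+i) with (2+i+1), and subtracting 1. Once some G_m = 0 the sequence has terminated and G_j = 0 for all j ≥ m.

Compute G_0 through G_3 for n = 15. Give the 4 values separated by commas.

15, 111, 1283, 18752

base 2: 15 = 2^(2 + 1) + 2^2 + 2 + 1; at 3: 3^(3 + 1) + 3^3 + 3 + 1 = 112; next = 111
base 3: 111 = 3^(3 + 1) + 3^3 + 3; at 4: 4^(4 + 1) + 4^4 + 4 = 1284; next = 1283
base 4: 1283 = 4^(4 + 1) + 4^4 + 3; at 5: 5^(5 + 1) + 5^5 + 3 = 18753; next = 18752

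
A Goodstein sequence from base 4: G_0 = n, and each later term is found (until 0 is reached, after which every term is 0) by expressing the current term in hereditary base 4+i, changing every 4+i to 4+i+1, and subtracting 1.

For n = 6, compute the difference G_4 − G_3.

-1

i=0: 6 = 4 + 2 (b=4); 4→5: 5 + 2 = 7; 7−1 = 6
i=1: 6 = 5 + 1 (b=5); 5→6: 6 + 1 = 7; 7−1 = 6
i=2: 6 = 6 (b=6); 6→7: 7 = 7; 7−1 = 6
i=3: 6 = 6 (b=7); 7→8: 6 = 6; 6−1 = 5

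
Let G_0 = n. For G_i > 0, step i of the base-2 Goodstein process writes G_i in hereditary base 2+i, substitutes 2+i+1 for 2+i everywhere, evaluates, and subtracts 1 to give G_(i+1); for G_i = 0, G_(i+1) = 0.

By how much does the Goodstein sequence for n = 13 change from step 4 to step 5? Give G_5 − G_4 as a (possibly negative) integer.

base 2: 13 = 2^(2 + 1) + 2^2 + 1; at 3: 3^(3 + 1) + 3^3 + 1 = 109; next = 108
base 3: 108 = 3^(3 + 1) + 3^3; at 4: 4^(4 + 1) + 4^4 = 1280; next = 1279
base 4: 1279 = 4^(4 + 1) + 3·4^3 + 3·4^2 + 3·4 + 3; at 5: 5^(5 + 1) + 3·5^3 + 3·5^2 + 3·5 + 3 = 16093; next = 16092
base 5: 16092 = 5^(5 + 1) + 3·5^3 + 3·5^2 + 3·5 + 2; at 6: 6^(6 + 1) + 3·6^3 + 3·6^2 + 3·6 + 2 = 280712; next = 280711
base 6: 280711 = 6^(6 + 1) + 3·6^3 + 3·6^2 + 3·6 + 1; at 7: 7^(7 + 1) + 3·7^3 + 3·7^2 + 3·7 + 1 = 5765999; next = 5765998

5485287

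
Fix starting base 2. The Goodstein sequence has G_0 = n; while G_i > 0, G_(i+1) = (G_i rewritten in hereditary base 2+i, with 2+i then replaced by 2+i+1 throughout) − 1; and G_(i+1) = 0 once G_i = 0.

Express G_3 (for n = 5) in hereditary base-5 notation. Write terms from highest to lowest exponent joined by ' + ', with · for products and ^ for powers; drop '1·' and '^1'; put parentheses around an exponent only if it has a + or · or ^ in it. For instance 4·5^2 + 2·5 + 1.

3·5^3 + 3·5^2 + 3·5 + 2

i=0: 5 = 2^2 + 1 (b=2); 2→3: 3^3 + 1 = 28; 28−1 = 27
i=1: 27 = 3^3 (b=3); 3→4: 4^4 = 256; 256−1 = 255
i=2: 255 = 3·4^3 + 3·4^2 + 3·4 + 3 (b=4); 4→5: 3·5^3 + 3·5^2 + 3·5 + 3 = 468; 468−1 = 467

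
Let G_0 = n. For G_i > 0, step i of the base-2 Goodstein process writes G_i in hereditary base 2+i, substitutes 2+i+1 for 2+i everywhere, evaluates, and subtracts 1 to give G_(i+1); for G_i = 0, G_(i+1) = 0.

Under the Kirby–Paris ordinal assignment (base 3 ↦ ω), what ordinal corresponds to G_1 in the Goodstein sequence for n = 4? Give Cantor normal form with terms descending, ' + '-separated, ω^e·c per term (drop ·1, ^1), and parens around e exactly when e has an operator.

[0] 4 ≡ 2^2 (base 2). Lift 3: 27. −1: 26.
[1] 26 ≡ 2·3^2 + 2·3 + 2 (base 3). Lift 4: 42. −1: 41.

ω^2·2 + ω·2 + 2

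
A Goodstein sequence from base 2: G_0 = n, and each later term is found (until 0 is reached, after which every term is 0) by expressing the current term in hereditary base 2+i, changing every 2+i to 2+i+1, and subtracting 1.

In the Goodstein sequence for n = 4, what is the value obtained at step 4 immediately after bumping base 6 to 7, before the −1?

i=0: 4 = 2^2 (b=2); 2→3: 3^3 = 27; 27−1 = 26
i=1: 26 = 2·3^2 + 2·3 + 2 (b=3); 3→4: 2·4^2 + 2·4 + 2 = 42; 42−1 = 41
i=2: 41 = 2·4^2 + 2·4 + 1 (b=4); 4→5: 2·5^2 + 2·5 + 1 = 61; 61−1 = 60
i=3: 60 = 2·5^2 + 2·5 (b=5); 5→6: 2·6^2 + 2·6 = 84; 84−1 = 83
i=4: 83 = 2·6^2 + 6 + 5 (b=6); 6→7: 2·7^2 + 7 + 5 = 110; 110−1 = 109

110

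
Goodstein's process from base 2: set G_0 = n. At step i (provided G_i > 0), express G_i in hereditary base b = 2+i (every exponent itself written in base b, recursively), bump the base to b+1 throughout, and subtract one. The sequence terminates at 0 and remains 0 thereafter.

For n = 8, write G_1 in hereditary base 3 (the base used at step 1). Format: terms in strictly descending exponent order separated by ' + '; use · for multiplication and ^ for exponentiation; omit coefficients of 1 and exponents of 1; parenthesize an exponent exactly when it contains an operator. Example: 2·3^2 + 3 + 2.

base 2: 8 = 2^(2 + 1); at 3: 3^(3 + 1) = 81; next = 80
base 3: 80 = 2·3^3 + 2·3^2 + 2·3 + 2; at 4: 2·4^4 + 2·4^2 + 2·4 + 2 = 554; next = 553

2·3^3 + 2·3^2 + 2·3 + 2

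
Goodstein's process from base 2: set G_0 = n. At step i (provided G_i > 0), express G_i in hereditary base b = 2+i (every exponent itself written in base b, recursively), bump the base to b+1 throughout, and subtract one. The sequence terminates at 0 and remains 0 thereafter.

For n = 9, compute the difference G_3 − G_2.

base 2: 9 = 2^(2 + 1) + 1; at 3: 3^(3 + 1) + 1 = 82; next = 81
base 3: 81 = 3^(3 + 1); at 4: 4^(4 + 1) = 1024; next = 1023
base 4: 1023 = 3·4^4 + 3·4^3 + 3·4^2 + 3·4 + 3; at 5: 3·5^5 + 3·5^3 + 3·5^2 + 3·5 + 3 = 9843; next = 9842

8819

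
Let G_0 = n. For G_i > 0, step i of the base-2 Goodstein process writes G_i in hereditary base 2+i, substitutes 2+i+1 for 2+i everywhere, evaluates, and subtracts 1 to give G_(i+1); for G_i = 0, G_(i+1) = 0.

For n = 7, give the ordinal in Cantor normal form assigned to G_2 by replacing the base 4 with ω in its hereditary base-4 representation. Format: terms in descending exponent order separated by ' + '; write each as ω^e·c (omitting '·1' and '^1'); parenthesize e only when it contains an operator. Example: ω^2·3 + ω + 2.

step 0: 7 = 2^2 + 2 + 1; sub 3 for 2: 3^3 + 3 + 1; = 31; G_1 = 31−1 = 30
step 1: 30 = 3^3 + 3; sub 4 for 3: 4^4 + 4; = 260; G_2 = 260−1 = 259
step 2: 259 = 4^4 + 3; sub 5 for 4: 5^5 + 3; = 3128; G_3 = 3128−1 = 3127

ω^ω + 3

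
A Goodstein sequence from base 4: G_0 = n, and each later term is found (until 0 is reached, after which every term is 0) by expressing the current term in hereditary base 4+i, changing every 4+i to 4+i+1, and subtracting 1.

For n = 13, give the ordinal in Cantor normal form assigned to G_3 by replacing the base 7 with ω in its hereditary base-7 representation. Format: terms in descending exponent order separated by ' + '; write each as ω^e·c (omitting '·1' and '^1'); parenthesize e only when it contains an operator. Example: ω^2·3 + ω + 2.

ω·2 + 4

[0] 13 ≡ 3·4 + 1 (base 4). Lift 5: 16. −1: 15.
[1] 15 ≡ 3·5 (base 5). Lift 6: 18. −1: 17.
[2] 17 ≡ 2·6 + 5 (base 6). Lift 7: 19. −1: 18.
[3] 18 ≡ 2·7 + 4 (base 7). Lift 8: 20. −1: 19.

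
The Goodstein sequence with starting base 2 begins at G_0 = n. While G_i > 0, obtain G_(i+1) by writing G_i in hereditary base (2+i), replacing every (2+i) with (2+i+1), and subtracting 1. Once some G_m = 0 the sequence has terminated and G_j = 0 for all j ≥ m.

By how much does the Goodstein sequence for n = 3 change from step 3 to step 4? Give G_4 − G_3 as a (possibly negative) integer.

(0) 3|_2 = 2 + 1 ↦ 3 + 1|_3 = 4 ⇒ 3
(1) 3|_3 = 3 ↦ 4|_4 = 4 ⇒ 3
(2) 3|_4 = 3 ↦ 3|_5 = 3 ⇒ 2
(3) 2|_5 = 2 ↦ 2|_6 = 2 ⇒ 1

-1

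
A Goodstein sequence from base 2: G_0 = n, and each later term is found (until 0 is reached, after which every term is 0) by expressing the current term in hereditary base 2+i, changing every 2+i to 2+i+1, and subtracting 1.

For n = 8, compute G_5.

1647195

[0] 8 ≡ 2^(2 + 1) (base 2). Lift 3: 81. −1: 80.
[1] 80 ≡ 2·3^3 + 2·3^2 + 2·3 + 2 (base 3). Lift 4: 554. −1: 553.
[2] 553 ≡ 2·4^4 + 2·4^2 + 2·4 + 1 (base 4). Lift 5: 6311. −1: 6310.
[3] 6310 ≡ 2·5^5 + 2·5^2 + 2·5 (base 5). Lift 6: 93396. −1: 93395.
[4] 93395 ≡ 2·6^6 + 2·6^2 + 6 + 5 (base 6). Lift 7: 1647196. −1: 1647195.
[5] 1647195 ≡ 2·7^7 + 2·7^2 + 7 + 4 (base 7). Lift 8: 33554572. −1: 33554571.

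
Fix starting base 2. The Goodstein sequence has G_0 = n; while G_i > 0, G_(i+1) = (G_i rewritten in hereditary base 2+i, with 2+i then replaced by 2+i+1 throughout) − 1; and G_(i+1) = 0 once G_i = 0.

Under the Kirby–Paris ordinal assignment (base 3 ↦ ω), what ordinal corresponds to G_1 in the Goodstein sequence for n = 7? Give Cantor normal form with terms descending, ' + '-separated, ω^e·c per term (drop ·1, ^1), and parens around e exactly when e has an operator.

[0] 7 ≡ 2^2 + 2 + 1 (base 2). Lift 3: 31. −1: 30.
[1] 30 ≡ 3^3 + 3 (base 3). Lift 4: 260. −1: 259.

ω^ω + ω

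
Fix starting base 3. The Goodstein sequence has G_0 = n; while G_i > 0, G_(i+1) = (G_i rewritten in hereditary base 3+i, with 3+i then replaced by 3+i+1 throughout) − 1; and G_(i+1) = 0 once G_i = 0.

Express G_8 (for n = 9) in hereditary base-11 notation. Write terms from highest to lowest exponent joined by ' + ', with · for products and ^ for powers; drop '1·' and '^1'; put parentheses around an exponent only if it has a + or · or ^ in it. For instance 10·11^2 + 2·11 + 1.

[0] 9 ≡ 3^2 (base 3). Lift 4: 16. −1: 15.
[1] 15 ≡ 3·4 + 3 (base 4). Lift 5: 18. −1: 17.
[2] 17 ≡ 3·5 + 2 (base 5). Lift 6: 20. −1: 19.
[3] 19 ≡ 3·6 + 1 (base 6). Lift 7: 22. −1: 21.
[4] 21 ≡ 3·7 (base 7). Lift 8: 24. −1: 23.
[5] 23 ≡ 2·8 + 7 (base 8). Lift 9: 25. −1: 24.
[6] 24 ≡ 2·9 + 6 (base 9). Lift 10: 26. −1: 25.
[7] 25 ≡ 2·10 + 5 (base 10). Lift 11: 27. −1: 26.
[8] 26 ≡ 2·11 + 4 (base 11). Lift 12: 28. −1: 27.

2·11 + 4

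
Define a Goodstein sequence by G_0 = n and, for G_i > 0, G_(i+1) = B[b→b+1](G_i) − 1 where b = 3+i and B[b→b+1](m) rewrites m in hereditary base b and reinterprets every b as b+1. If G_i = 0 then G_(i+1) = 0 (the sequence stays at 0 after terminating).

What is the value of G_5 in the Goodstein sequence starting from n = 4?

1

4 —HB3→ 3 + 1 —bump→ 4 + 1 = 5 —(−1)→ 4
4 —HB4→ 4 —bump→ 5 = 5 —(−1)→ 4
4 —HB5→ 4 —bump→ 4 = 4 —(−1)→ 3
3 —HB6→ 3 —bump→ 3 = 3 —(−1)→ 2
2 —HB7→ 2 —bump→ 2 = 2 —(−1)→ 1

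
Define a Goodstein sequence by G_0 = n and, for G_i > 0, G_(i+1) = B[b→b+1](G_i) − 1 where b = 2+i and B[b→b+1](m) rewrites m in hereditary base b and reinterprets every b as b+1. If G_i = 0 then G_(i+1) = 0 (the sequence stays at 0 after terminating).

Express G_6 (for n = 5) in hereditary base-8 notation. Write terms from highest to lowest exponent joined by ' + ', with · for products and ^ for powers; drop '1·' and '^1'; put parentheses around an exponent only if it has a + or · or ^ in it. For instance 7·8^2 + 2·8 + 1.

3·8^3 + 3·8^2 + 2·8 + 7

G_0=5  [base 2] 2^2 + 1  →[2↦3]→  3^3 + 1 = 28  −1 ⇒ G_1=27
G_1=27  [base 3] 3^3  →[3↦4]→  4^4 = 256  −1 ⇒ G_2=255
G_2=255  [base 4] 3·4^3 + 3·4^2 + 3·4 + 3  →[4↦5]→  3·5^3 + 3·5^2 + 3·5 + 3 = 468  −1 ⇒ G_3=467
G_3=467  [base 5] 3·5^3 + 3·5^2 + 3·5 + 2  →[5↦6]→  3·6^3 + 3·6^2 + 3·6 + 2 = 776  −1 ⇒ G_4=775
G_4=775  [base 6] 3·6^3 + 3·6^2 + 3·6 + 1  →[6↦7]→  3·7^3 + 3·7^2 + 3·7 + 1 = 1198  −1 ⇒ G_5=1197
G_5=1197  [base 7] 3·7^3 + 3·7^2 + 3·7  →[7↦8]→  3·8^3 + 3·8^2 + 3·8 = 1752  −1 ⇒ G_6=1751
G_6=1751  [base 8] 3·8^3 + 3·8^2 + 2·8 + 7  →[8↦9]→  3·9^3 + 3·9^2 + 2·9 + 7 = 2455  −1 ⇒ G_7=2454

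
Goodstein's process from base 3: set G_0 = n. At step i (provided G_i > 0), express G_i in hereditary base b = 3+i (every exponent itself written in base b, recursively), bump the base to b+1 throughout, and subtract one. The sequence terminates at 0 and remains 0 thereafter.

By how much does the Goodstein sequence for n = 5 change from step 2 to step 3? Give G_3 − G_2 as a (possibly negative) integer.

i=0: 5 = 3 + 2 (b=3); 3→4: 4 + 2 = 6; 6−1 = 5
i=1: 5 = 4 + 1 (b=4); 4→5: 5 + 1 = 6; 6−1 = 5
i=2: 5 = 5 (b=5); 5→6: 6 = 6; 6−1 = 5

0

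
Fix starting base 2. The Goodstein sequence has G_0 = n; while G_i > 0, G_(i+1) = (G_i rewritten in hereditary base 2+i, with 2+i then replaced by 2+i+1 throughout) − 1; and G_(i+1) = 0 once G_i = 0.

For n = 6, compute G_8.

555551

(0) 6|_2 = 2^2 + 2 ↦ 3^3 + 3|_3 = 30 ⇒ 29
(1) 29|_3 = 3^3 + 2 ↦ 4^4 + 2|_4 = 258 ⇒ 257
(2) 257|_4 = 4^4 + 1 ↦ 5^5 + 1|_5 = 3126 ⇒ 3125
(3) 3125|_5 = 5^5 ↦ 6^6|_6 = 46656 ⇒ 46655
(4) 46655|_6 = 5·6^5 + 5·6^4 + 5·6^3 + 5·6^2 + 5·6 + 5 ↦ 5·7^5 + 5·7^4 + 5·7^3 + 5·7^2 + 5·7 + 5|_7 = 98040 ⇒ 98039
(5) 98039|_7 = 5·7^5 + 5·7^4 + 5·7^3 + 5·7^2 + 5·7 + 4 ↦ 5·8^5 + 5·8^4 + 5·8^3 + 5·8^2 + 5·8 + 4|_8 = 187244 ⇒ 187243
(6) 187243|_8 = 5·8^5 + 5·8^4 + 5·8^3 + 5·8^2 + 5·8 + 3 ↦ 5·9^5 + 5·9^4 + 5·9^3 + 5·9^2 + 5·9 + 3|_9 = 332148 ⇒ 332147
(7) 332147|_9 = 5·9^5 + 5·9^4 + 5·9^3 + 5·9^2 + 5·9 + 2 ↦ 5·10^5 + 5·10^4 + 5·10^3 + 5·10^2 + 5·10 + 2|_10 = 555552 ⇒ 555551
(8) 555551|_10 = 5·10^5 + 5·10^4 + 5·10^3 + 5·10^2 + 5·10 + 1 ↦ 5·11^5 + 5·11^4 + 5·11^3 + 5·11^2 + 5·11 + 1|_11 = 885776 ⇒ 885775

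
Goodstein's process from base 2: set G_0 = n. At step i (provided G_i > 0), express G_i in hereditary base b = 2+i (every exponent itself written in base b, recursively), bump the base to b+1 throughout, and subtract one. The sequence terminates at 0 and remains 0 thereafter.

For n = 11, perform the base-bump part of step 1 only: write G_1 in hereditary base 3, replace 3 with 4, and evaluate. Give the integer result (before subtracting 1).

1028

11 —HB2→ 2^(2 + 1) + 2 + 1 —bump→ 3^(3 + 1) + 3 + 1 = 85 —(−1)→ 84
84 —HB3→ 3^(3 + 1) + 3 —bump→ 4^(4 + 1) + 4 = 1028 —(−1)→ 1027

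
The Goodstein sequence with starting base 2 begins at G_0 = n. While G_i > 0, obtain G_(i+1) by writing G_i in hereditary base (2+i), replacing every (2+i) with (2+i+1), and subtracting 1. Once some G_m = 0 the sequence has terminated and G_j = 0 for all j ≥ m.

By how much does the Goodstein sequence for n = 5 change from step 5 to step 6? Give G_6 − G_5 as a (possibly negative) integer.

554

5 —HB2→ 2^2 + 1 —bump→ 3^3 + 1 = 28 —(−1)→ 27
27 —HB3→ 3^3 —bump→ 4^4 = 256 —(−1)→ 255
255 —HB4→ 3·4^3 + 3·4^2 + 3·4 + 3 —bump→ 3·5^3 + 3·5^2 + 3·5 + 3 = 468 —(−1)→ 467
467 —HB5→ 3·5^3 + 3·5^2 + 3·5 + 2 —bump→ 3·6^3 + 3·6^2 + 3·6 + 2 = 776 —(−1)→ 775
775 —HB6→ 3·6^3 + 3·6^2 + 3·6 + 1 —bump→ 3·7^3 + 3·7^2 + 3·7 + 1 = 1198 —(−1)→ 1197
1197 —HB7→ 3·7^3 + 3·7^2 + 3·7 —bump→ 3·8^3 + 3·8^2 + 3·8 = 1752 —(−1)→ 1751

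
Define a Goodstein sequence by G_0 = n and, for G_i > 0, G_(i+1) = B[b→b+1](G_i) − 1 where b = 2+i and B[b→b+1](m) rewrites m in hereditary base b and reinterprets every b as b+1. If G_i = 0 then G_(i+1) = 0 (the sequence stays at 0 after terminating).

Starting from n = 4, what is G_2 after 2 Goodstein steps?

41

(0) 4|_2 = 2^2 ↦ 3^3|_3 = 27 ⇒ 26
(1) 26|_3 = 2·3^2 + 2·3 + 2 ↦ 2·4^2 + 2·4 + 2|_4 = 42 ⇒ 41
(2) 41|_4 = 2·4^2 + 2·4 + 1 ↦ 2·5^2 + 2·5 + 1|_5 = 61 ⇒ 60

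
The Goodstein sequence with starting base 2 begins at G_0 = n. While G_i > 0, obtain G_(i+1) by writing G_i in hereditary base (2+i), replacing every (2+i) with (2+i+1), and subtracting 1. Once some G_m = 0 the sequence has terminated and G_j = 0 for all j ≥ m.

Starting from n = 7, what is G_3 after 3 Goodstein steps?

G_0 = 7. HB_2(7) = 2^2 + 2 + 1. Bump = 31. G_1 = 30.
G_1 = 30. HB_3(30) = 3^3 + 3. Bump = 260. G_2 = 259.
G_2 = 259. HB_4(259) = 4^4 + 3. Bump = 3128. G_3 = 3127.
G_3 = 3127. HB_5(3127) = 5^5 + 2. Bump = 46658. G_4 = 46657.

3127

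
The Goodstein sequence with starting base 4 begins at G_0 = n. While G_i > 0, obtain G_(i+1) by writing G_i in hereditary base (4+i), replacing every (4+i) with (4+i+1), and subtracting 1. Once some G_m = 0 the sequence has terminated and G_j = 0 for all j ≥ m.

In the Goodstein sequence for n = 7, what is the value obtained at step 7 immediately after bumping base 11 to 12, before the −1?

4

7 —HB4→ 4 + 3 —bump→ 5 + 3 = 8 —(−1)→ 7
7 —HB5→ 5 + 2 —bump→ 6 + 2 = 8 —(−1)→ 7
7 —HB6→ 6 + 1 —bump→ 7 + 1 = 8 —(−1)→ 7
7 —HB7→ 7 —bump→ 8 = 8 —(−1)→ 7
7 —HB8→ 7 —bump→ 7 = 7 —(−1)→ 6
6 —HB9→ 6 —bump→ 6 = 6 —(−1)→ 5
5 —HB10→ 5 —bump→ 5 = 5 —(−1)→ 4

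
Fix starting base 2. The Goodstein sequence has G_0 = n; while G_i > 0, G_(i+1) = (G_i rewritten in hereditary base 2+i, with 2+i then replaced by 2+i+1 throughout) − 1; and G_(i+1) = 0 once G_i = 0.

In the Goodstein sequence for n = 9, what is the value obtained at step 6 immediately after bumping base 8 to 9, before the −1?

step 0: 9 = 2^(2 + 1) + 1; sub 3 for 2: 3^(3 + 1) + 1; = 82; G_1 = 82−1 = 81
step 1: 81 = 3^(3 + 1); sub 4 for 3: 4^(4 + 1); = 1024; G_2 = 1024−1 = 1023
step 2: 1023 = 3·4^4 + 3·4^3 + 3·4^2 + 3·4 + 3; sub 5 for 4: 3·5^5 + 3·5^3 + 3·5^2 + 3·5 + 3; = 9843; G_3 = 9843−1 = 9842
step 3: 9842 = 3·5^5 + 3·5^3 + 3·5^2 + 3·5 + 2; sub 6 for 5: 3·6^6 + 3·6^3 + 3·6^2 + 3·6 + 2; = 140744; G_4 = 140744−1 = 140743
step 4: 140743 = 3·6^6 + 3·6^3 + 3·6^2 + 3·6 + 1; sub 7 for 6: 3·7^7 + 3·7^3 + 3·7^2 + 3·7 + 1; = 2471827; G_5 = 2471827−1 = 2471826
step 5: 2471826 = 3·7^7 + 3·7^3 + 3·7^2 + 3·7; sub 8 for 7: 3·8^8 + 3·8^3 + 3·8^2 + 3·8; = 50333400; G_6 = 50333400−1 = 50333399

1162263922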